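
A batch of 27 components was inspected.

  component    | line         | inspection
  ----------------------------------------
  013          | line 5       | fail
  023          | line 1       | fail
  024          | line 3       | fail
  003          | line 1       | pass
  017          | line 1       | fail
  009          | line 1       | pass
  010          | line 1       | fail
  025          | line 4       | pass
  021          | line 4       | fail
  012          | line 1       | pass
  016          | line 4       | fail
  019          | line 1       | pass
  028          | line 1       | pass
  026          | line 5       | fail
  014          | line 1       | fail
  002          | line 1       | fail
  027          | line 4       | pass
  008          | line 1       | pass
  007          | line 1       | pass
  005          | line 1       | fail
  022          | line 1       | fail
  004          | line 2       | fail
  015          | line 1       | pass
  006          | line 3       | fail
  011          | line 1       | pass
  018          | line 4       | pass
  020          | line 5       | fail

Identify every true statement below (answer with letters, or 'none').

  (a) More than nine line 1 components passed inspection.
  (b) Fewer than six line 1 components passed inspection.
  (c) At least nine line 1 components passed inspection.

(c)

|A| = 16, |A ∩ B| = 9, |A ∖ B| = 7.
(a) |A ∩ B| > 9: fails.
(b) |A ∩ B| < 6: fails.
(c) |A ∩ B| ≥ 9: holds.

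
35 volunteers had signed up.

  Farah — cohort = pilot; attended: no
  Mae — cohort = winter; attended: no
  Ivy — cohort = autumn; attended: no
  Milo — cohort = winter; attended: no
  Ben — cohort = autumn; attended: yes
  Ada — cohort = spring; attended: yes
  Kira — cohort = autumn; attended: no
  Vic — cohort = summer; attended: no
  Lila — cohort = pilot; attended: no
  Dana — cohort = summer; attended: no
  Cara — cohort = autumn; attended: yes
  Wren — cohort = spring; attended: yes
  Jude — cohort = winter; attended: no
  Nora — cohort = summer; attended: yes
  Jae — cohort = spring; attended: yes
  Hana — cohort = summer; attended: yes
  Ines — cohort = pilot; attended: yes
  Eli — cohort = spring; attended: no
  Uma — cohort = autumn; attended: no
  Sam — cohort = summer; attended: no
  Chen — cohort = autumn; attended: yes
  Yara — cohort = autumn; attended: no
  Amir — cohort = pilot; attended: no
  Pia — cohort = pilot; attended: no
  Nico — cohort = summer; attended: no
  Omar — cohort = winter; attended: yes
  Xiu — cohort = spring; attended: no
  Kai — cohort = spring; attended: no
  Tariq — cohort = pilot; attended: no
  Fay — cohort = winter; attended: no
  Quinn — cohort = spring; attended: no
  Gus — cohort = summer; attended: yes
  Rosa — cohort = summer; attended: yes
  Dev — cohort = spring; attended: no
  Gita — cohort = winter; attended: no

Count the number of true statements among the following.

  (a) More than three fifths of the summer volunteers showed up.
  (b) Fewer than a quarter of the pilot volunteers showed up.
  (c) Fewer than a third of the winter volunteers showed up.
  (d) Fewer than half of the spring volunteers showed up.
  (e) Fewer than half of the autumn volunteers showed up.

4

(a) summer: |A| = 8, |A ∩ B| = 4; needs |A ∩ B| / |A| > 3/5 — false.
(b) pilot: |A| = 6, |A ∩ B| = 1; needs |A ∩ B| / |A| < 1/4 — true.
(c) winter: |A| = 6, |A ∩ B| = 1; needs |A ∩ B| / |A| < 1/3 — true.
(d) spring: |A| = 8, |A ∩ B| = 3; needs |A ∩ B| < |A ∖ B| — true.
(e) autumn: |A| = 7, |A ∩ B| = 3; needs |A ∩ B| < |A ∖ B| — true.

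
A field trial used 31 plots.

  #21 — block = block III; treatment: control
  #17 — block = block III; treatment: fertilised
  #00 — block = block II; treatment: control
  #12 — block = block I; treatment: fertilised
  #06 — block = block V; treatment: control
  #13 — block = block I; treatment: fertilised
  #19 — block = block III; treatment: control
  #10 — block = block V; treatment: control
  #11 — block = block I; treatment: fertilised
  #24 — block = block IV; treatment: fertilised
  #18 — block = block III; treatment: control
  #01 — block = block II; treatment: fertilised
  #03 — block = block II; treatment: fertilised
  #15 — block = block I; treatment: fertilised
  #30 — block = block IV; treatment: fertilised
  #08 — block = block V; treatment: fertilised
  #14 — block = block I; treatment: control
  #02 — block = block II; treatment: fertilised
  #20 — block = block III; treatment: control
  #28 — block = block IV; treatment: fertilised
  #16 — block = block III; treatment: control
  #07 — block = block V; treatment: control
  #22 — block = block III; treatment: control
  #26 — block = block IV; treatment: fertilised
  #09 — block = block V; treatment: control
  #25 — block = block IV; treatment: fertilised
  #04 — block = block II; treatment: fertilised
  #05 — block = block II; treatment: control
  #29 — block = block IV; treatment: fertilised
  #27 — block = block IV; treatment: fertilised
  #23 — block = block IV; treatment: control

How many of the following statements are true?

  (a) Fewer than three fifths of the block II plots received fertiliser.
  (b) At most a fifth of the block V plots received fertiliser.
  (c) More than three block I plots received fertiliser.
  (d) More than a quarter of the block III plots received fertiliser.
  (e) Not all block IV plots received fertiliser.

(a) block II: |A| = 6, |A ∩ B| = 4; needs |A ∩ B| / |A| < 3/5 — false.
(b) block V: |A| = 5, |A ∩ B| = 1; needs |A ∩ B| / |A| ≤ 1/5 — true.
(c) block I: |A| = 5, |A ∩ B| = 4; needs |A ∩ B| > 3 — true.
(d) block III: |A| = 7, |A ∩ B| = 1; needs |A ∩ B| / |A| > 1/4 — false.
(e) block IV: |A| = 8, |A ∩ B| = 7; needs A ⊄ B (|A ∖ B| ≥ 1) — true.

3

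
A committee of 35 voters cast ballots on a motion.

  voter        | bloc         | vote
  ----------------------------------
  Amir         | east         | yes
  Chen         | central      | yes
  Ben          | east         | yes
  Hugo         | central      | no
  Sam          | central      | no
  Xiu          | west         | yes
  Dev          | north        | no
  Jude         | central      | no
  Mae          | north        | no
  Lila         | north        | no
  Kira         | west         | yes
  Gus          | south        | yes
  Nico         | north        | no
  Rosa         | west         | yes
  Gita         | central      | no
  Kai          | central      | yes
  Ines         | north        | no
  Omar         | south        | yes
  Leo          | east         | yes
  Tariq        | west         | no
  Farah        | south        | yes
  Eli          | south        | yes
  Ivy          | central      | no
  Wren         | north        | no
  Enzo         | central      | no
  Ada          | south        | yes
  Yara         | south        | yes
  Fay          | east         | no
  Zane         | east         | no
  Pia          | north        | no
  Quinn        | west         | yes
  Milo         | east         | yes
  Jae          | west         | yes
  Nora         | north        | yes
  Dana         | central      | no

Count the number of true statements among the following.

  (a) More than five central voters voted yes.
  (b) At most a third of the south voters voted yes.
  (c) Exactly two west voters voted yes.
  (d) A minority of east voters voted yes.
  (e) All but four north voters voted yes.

0

(a) central: |A| = 9, |A ∩ B| = 2; needs |A ∩ B| > 5 — false.
(b) south: |A| = 6, |A ∩ B| = 6; needs |A ∩ B| / |A| ≤ 1/3 — false.
(c) west: |A| = 6, |A ∩ B| = 5; needs |A ∩ B| = 2 — false.
(d) east: |A| = 6, |A ∩ B| = 4; needs |A ∩ B| < |A ∖ B| — false.
(e) north: |A| = 8, |A ∩ B| = 1; needs |A ∖ B| = 4 — false.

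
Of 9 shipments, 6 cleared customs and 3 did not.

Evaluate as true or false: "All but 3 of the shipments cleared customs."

The determiner here denotes the relation: |A ∖ B| = 3.
|A| = 9, |A ∩ B| = 6, |A ∖ B| = 3.
|A ∖ B| = 3, so the statement is true.

True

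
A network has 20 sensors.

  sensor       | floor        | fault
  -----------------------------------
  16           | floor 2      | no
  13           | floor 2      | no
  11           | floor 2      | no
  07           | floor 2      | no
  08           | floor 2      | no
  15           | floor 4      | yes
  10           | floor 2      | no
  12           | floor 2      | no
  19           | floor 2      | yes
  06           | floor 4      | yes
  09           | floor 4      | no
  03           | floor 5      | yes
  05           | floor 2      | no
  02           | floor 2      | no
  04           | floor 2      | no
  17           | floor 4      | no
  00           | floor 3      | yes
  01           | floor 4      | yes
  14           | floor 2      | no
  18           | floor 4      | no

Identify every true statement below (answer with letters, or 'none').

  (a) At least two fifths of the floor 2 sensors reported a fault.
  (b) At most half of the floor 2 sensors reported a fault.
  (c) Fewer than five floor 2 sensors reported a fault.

|A| = 12, |A ∩ B| = 1, |A ∖ B| = 11.
(a) |A ∩ B| / |A| ≥ 2/5: fails.
(b) |A ∩ B| ≤ |A ∖ B|: holds.
(c) |A ∩ B| < 5: holds.

(b), (c)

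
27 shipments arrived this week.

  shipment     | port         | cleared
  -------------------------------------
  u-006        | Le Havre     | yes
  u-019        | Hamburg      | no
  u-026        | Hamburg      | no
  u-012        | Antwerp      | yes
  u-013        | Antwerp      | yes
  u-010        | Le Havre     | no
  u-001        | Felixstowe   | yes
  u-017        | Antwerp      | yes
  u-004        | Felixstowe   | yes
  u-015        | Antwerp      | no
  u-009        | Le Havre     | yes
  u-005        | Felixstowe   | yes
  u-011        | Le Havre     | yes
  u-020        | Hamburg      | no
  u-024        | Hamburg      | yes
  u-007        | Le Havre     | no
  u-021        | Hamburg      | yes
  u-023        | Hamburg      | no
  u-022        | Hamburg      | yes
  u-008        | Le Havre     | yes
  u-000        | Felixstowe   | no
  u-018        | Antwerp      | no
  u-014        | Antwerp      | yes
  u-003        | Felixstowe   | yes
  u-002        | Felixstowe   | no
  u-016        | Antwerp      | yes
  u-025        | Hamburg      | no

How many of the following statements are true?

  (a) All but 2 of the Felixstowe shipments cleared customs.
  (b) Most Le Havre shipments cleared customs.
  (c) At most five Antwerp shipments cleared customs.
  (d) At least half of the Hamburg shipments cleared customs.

(a) Felixstowe: |A| = 6, |A ∩ B| = 4; needs |A ∖ B| = 2 — true.
(b) Le Havre: |A| = 6, |A ∩ B| = 4; needs |A ∩ B| > |A ∖ B| — true.
(c) Antwerp: |A| = 7, |A ∩ B| = 5; needs |A ∩ B| ≤ 5 — true.
(d) Hamburg: |A| = 8, |A ∩ B| = 3; needs |A ∩ B| ≥ |A ∖ B| — false.

3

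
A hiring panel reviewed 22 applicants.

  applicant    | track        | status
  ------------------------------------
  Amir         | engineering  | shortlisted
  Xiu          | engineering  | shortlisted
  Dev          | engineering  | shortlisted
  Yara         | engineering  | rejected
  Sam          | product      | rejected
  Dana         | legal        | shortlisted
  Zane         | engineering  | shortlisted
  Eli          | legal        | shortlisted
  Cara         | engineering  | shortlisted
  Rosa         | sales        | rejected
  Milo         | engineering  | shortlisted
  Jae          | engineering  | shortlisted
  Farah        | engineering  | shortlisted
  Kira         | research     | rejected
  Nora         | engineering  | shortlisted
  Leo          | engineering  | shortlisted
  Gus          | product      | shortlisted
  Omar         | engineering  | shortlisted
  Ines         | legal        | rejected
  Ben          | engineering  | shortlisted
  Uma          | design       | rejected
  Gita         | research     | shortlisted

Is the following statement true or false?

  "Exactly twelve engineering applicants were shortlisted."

Truth condition: |A ∩ B| = 12.
A (the restrictor) = {Amir, Xiu, Dev, Yara, Zane, Cara, Milo, Jae, Farah, Nora, Leo, Omar, Ben}, |A| = 13.
A ∩ B = {Amir, Xiu, Dev, Zane, Cara, Milo, Jae, Farah, Nora, Leo, Omar, Ben}, so |A ∩ B| = 12.
|A ∩ B| = 12, so the statement is true.

True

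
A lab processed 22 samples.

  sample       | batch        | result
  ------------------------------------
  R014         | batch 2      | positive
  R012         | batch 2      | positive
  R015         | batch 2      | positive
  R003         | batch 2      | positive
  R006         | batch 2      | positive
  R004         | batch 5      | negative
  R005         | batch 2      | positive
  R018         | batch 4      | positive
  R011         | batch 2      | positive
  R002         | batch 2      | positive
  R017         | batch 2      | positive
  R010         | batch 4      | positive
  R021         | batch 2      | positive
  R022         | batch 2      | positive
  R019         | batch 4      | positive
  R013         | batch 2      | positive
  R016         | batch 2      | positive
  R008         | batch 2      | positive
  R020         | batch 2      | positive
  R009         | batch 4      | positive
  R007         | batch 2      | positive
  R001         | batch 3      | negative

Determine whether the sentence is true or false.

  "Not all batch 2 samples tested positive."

The determiner here denotes the relation: A ⊄ B (|A ∖ B| ≥ 1).
|A| = 16, |A ∩ B| = 16, |A ∖ B| = 0.
So the statement is false.

False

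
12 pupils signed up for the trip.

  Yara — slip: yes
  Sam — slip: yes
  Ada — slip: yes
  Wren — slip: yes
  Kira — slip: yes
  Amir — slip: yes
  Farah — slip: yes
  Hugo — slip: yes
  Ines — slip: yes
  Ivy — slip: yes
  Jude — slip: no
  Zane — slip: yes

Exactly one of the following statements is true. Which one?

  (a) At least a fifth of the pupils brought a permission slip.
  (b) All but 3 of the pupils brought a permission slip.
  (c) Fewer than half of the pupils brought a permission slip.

|A| = 12, |A ∩ B| = 11, |A ∖ B| = 1.
(a) requires |A ∩ B| / |A| ≥ 1/5: true.
(b) requires |A ∖ B| = 3: false.
(c) requires |A ∩ B| < |A ∖ B|: false.

(a)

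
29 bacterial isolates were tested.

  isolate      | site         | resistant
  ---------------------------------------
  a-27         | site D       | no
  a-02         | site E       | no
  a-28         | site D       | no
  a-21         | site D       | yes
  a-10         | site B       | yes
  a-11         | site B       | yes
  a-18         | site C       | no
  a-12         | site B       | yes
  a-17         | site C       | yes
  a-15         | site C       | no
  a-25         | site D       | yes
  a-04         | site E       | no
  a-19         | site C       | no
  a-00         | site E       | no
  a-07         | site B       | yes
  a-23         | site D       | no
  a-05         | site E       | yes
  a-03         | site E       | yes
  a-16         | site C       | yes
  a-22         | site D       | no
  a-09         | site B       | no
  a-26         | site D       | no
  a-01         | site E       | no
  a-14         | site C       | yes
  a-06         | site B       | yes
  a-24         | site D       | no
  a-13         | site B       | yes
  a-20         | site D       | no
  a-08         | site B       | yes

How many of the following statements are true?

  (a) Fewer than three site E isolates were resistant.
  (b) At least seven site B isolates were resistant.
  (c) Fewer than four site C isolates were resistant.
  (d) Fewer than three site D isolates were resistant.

4

(a) site E: |A| = 6, |A ∩ B| = 2; needs |A ∩ B| < 3 — true.
(b) site B: |A| = 8, |A ∩ B| = 7; needs |A ∩ B| ≥ 7 — true.
(c) site C: |A| = 6, |A ∩ B| = 3; needs |A ∩ B| < 4 — true.
(d) site D: |A| = 9, |A ∩ B| = 2; needs |A ∩ B| < 3 — true.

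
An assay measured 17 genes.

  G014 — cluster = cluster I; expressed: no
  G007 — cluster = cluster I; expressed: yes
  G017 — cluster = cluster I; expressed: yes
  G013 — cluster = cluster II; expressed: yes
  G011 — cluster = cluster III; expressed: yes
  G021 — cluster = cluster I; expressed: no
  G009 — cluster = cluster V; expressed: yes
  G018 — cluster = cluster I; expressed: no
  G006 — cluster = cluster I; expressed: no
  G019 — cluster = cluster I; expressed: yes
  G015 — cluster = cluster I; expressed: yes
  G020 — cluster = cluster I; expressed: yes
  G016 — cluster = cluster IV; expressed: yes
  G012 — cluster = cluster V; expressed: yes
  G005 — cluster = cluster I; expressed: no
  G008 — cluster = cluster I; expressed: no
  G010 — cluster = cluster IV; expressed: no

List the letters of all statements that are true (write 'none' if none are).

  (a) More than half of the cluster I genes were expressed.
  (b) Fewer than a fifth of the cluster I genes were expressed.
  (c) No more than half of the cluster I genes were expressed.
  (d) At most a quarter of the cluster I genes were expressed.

|A| = 11, |A ∩ B| = 5, |A ∖ B| = 6.
(a) |A ∩ B| > |A ∖ B|: fails.
(b) |A ∩ B| / |A| < 1/5: fails.
(c) |A ∩ B| ≤ |A ∖ B|: holds.
(d) |A ∩ B| / |A| ≤ 1/4: fails.

(c)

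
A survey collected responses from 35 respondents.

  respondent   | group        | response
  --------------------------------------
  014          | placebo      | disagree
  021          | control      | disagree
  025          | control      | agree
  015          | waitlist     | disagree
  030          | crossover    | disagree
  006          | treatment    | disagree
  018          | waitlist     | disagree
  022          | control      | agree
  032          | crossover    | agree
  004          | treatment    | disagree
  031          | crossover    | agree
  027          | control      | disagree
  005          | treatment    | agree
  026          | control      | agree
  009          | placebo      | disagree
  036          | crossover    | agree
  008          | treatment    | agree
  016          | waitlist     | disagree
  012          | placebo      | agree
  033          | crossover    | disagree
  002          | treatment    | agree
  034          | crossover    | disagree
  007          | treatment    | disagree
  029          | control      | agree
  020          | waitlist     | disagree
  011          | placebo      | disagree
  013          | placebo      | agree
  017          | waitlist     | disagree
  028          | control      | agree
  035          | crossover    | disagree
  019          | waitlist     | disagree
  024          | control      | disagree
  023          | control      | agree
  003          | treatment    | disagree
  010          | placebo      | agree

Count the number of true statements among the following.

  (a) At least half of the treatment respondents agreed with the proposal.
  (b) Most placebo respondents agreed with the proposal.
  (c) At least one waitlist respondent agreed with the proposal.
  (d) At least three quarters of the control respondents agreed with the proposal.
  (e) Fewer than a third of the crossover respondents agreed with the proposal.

0

(a) treatment: |A| = 7, |A ∩ B| = 3; needs |A ∩ B| ≥ |A ∖ B| — false.
(b) placebo: |A| = 6, |A ∩ B| = 3; needs |A ∩ B| > |A ∖ B| — false.
(c) waitlist: |A| = 6, |A ∩ B| = 0; needs A ∩ B ≠ ∅ (|A ∩ B| ≥ 1) — false.
(d) control: |A| = 9, |A ∩ B| = 6; needs |A ∩ B| / |A| ≥ 3/4 — false.
(e) crossover: |A| = 7, |A ∩ B| = 3; needs |A ∩ B| / |A| < 1/3 — false.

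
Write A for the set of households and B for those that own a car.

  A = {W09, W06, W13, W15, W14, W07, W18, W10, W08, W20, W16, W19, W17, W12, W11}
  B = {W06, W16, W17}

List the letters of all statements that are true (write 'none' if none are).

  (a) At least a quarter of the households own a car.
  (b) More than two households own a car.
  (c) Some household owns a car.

|A| = 15, |A ∩ B| = 3, |A ∖ B| = 12.
(a) |A ∩ B| / |A| ≥ 1/4: fails.
(b) |A ∩ B| > 2: holds.
(c) A ∩ B ≠ ∅ (|A ∩ B| ≥ 1): holds.

(b), (c)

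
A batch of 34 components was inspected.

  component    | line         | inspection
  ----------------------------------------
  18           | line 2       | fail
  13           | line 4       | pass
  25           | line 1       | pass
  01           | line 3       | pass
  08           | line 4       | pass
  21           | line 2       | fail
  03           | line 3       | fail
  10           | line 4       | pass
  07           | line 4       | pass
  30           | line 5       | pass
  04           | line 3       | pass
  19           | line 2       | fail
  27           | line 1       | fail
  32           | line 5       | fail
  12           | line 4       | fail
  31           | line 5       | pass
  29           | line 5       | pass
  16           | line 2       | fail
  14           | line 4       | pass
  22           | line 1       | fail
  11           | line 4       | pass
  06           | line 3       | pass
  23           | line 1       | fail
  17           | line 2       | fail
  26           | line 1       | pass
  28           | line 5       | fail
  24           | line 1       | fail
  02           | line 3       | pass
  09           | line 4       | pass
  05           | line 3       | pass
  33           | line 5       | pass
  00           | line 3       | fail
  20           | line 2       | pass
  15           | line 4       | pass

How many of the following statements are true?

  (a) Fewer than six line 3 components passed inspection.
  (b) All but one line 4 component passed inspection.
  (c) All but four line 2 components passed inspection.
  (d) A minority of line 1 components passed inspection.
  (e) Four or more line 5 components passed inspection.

4

(a) line 3: |A| = 7, |A ∩ B| = 5; needs |A ∩ B| < 6 — true.
(b) line 4: |A| = 9, |A ∩ B| = 8; needs |A ∖ B| = 1 — true.
(c) line 2: |A| = 6, |A ∩ B| = 1; needs |A ∖ B| = 4 — false.
(d) line 1: |A| = 6, |A ∩ B| = 2; needs |A ∩ B| < |A ∖ B| — true.
(e) line 5: |A| = 6, |A ∩ B| = 4; needs |A ∩ B| ≥ 4 — true.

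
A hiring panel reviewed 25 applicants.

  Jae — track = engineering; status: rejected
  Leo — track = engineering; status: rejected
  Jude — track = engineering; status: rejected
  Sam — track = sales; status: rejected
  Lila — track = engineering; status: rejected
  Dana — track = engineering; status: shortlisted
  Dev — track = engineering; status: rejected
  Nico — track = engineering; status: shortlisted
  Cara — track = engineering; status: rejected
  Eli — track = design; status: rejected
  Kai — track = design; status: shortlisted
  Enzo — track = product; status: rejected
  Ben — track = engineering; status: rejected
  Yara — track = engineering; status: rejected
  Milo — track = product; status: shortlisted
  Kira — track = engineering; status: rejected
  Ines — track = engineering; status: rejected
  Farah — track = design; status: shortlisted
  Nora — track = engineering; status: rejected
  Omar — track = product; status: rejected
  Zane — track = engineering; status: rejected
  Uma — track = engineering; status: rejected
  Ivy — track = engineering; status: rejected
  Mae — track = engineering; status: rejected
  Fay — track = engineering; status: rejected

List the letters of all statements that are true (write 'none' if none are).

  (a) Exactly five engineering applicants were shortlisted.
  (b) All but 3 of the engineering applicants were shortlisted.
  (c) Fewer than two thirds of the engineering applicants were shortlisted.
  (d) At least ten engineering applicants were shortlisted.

|A| = 18, |A ∩ B| = 2, |A ∖ B| = 16.
(a) |A ∩ B| = 5: fails.
(b) |A ∖ B| = 3: fails.
(c) |A ∩ B| / |A| < 2/3: holds.
(d) |A ∩ B| ≥ 10: fails.

(c)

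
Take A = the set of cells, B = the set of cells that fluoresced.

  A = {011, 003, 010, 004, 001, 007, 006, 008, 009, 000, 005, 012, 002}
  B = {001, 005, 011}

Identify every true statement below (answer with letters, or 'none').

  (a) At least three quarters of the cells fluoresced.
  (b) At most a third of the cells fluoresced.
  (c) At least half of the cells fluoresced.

(b)

|A| = 13, |A ∩ B| = 3, |A ∖ B| = 10.
(a) |A ∩ B| / |A| ≥ 3/4: fails.
(b) |A ∩ B| / |A| ≤ 1/3: holds.
(c) |A ∩ B| ≥ |A ∖ B|: fails.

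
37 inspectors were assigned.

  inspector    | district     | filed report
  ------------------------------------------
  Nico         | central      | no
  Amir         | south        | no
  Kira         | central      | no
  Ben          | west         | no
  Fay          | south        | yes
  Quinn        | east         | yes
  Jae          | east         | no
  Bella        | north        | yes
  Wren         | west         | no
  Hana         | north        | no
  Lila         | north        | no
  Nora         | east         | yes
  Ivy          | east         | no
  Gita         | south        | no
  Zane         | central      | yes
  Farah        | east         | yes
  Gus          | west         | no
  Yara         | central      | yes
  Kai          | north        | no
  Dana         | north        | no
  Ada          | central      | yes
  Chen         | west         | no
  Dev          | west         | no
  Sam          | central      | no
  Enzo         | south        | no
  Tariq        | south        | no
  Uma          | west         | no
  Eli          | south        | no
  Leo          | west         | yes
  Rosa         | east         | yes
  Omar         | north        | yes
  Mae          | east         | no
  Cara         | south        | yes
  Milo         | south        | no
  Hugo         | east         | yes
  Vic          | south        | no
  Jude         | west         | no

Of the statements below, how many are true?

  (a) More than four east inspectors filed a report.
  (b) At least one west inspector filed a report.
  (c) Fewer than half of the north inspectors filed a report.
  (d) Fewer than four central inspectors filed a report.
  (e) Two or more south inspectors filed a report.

(a) east: |A| = 8, |A ∩ B| = 5; needs |A ∩ B| > 4 — true.
(b) west: |A| = 8, |A ∩ B| = 1; needs A ∩ B ≠ ∅ (|A ∩ B| ≥ 1) — true.
(c) north: |A| = 6, |A ∩ B| = 2; needs |A ∩ B| < |A ∖ B| — true.
(d) central: |A| = 6, |A ∩ B| = 3; needs |A ∩ B| < 4 — true.
(e) south: |A| = 9, |A ∩ B| = 2; needs |A ∩ B| ≥ 2 — true.

5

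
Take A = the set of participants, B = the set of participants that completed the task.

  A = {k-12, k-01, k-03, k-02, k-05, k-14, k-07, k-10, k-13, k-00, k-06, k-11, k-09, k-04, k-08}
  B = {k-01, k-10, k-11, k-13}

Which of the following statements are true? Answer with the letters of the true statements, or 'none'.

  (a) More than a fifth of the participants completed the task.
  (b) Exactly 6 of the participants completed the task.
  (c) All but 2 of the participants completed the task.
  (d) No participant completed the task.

(a)

|A| = 15, |A ∩ B| = 4, |A ∖ B| = 11.
(a) |A ∩ B| / |A| > 1/5: holds.
(b) |A ∩ B| = 6: fails.
(c) |A ∖ B| = 2: fails.
(d) A ∩ B = ∅ (|A ∩ B| = 0): fails.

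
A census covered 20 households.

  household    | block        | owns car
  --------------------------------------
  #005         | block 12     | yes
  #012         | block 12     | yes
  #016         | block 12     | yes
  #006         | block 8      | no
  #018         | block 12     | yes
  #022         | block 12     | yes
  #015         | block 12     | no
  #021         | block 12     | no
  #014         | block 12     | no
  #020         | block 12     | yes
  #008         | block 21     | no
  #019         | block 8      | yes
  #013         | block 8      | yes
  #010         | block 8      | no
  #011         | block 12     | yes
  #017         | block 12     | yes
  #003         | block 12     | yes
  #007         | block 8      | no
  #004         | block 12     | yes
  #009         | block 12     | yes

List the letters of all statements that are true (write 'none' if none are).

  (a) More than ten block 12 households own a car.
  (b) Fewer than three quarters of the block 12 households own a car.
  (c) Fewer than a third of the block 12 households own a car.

(a)

|A| = 14, |A ∩ B| = 11, |A ∖ B| = 3.
(a) |A ∩ B| > 10: holds.
(b) |A ∩ B| / |A| < 3/4: fails.
(c) |A ∩ B| / |A| < 1/3: fails.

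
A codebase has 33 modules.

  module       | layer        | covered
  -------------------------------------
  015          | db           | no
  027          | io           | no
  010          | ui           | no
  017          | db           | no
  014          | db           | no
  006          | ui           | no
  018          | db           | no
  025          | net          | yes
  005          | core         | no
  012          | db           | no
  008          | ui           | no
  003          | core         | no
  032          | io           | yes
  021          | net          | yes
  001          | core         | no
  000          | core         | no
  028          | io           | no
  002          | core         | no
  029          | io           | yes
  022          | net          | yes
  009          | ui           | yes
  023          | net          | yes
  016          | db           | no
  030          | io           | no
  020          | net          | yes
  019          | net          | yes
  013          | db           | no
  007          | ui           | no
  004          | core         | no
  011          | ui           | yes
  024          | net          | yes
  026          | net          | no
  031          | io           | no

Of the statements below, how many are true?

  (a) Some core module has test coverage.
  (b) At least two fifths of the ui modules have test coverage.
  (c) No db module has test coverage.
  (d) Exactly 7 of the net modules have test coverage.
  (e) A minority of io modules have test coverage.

3

(a) core: |A| = 6, |A ∩ B| = 0; needs A ∩ B ≠ ∅ (|A ∩ B| ≥ 1) — false.
(b) ui: |A| = 6, |A ∩ B| = 2; needs |A ∩ B| / |A| ≥ 2/5 — false.
(c) db: |A| = 7, |A ∩ B| = 0; needs A ∩ B = ∅ (|A ∩ B| = 0) — true.
(d) net: |A| = 8, |A ∩ B| = 7; needs |A ∩ B| = 7 — true.
(e) io: |A| = 6, |A ∩ B| = 2; needs |A ∩ B| < |A ∖ B| — true.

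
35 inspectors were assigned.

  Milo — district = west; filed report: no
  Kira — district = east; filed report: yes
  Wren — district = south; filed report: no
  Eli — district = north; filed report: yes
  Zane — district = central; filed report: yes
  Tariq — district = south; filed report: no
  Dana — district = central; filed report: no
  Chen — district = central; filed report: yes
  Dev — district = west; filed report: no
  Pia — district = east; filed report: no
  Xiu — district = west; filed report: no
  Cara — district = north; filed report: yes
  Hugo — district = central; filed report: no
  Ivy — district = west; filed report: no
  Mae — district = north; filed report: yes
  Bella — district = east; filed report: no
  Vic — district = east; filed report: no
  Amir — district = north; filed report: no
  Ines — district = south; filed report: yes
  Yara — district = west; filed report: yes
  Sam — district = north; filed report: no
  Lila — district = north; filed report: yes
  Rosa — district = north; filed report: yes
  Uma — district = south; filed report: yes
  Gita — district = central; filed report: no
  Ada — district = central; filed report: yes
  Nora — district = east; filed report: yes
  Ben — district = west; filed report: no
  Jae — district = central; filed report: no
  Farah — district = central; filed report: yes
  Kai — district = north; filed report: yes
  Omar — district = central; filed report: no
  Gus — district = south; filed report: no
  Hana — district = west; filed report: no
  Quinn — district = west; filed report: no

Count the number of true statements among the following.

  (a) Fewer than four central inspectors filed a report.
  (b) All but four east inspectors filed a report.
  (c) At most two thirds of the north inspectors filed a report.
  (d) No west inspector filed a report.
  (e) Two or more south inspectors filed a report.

(a) central: |A| = 9, |A ∩ B| = 4; needs |A ∩ B| < 4 — false.
(b) east: |A| = 5, |A ∩ B| = 2; needs |A ∖ B| = 4 — false.
(c) north: |A| = 8, |A ∩ B| = 6; needs |A ∩ B| / |A| ≤ 2/3 — false.
(d) west: |A| = 8, |A ∩ B| = 1; needs A ∩ B = ∅ (|A ∩ B| = 0) — false.
(e) south: |A| = 5, |A ∩ B| = 2; needs |A ∩ B| ≥ 2 — true.

1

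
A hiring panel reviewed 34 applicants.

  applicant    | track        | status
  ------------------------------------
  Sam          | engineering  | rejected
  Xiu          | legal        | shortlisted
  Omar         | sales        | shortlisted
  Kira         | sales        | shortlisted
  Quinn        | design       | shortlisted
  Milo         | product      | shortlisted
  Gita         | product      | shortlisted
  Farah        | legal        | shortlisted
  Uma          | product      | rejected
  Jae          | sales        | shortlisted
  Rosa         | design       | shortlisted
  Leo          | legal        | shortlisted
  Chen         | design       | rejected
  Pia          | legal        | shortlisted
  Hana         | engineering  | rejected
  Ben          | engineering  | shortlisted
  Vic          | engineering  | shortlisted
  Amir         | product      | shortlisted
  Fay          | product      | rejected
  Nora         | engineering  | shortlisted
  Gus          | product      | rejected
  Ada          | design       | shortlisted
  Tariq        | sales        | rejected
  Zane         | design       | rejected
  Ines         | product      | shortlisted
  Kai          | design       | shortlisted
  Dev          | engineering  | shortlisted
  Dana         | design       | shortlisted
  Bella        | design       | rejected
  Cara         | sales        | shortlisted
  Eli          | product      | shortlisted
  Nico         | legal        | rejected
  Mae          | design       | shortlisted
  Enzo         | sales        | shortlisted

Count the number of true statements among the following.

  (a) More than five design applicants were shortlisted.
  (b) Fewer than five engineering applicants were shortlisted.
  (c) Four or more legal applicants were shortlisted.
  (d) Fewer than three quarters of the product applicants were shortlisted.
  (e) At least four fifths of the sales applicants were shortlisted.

5

(a) design: |A| = 9, |A ∩ B| = 6; needs |A ∩ B| > 5 — true.
(b) engineering: |A| = 6, |A ∩ B| = 4; needs |A ∩ B| < 5 — true.
(c) legal: |A| = 5, |A ∩ B| = 4; needs |A ∩ B| ≥ 4 — true.
(d) product: |A| = 8, |A ∩ B| = 5; needs |A ∩ B| / |A| < 3/4 — true.
(e) sales: |A| = 6, |A ∩ B| = 5; needs |A ∩ B| / |A| ≥ 4/5 — true.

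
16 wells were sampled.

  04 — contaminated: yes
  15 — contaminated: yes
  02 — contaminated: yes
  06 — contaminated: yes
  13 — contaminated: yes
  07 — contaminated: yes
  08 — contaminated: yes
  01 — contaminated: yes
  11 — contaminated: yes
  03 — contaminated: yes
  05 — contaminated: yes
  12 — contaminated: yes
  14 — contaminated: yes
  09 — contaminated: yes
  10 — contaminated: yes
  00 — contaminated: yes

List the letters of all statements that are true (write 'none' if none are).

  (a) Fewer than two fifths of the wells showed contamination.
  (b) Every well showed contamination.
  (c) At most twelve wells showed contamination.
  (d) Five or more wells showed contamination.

|A| = 16, |A ∩ B| = 16, |A ∖ B| = 0.
(a) |A ∩ B| / |A| < 2/5: fails.
(b) A ⊆ B, i.e. every element of A is in B (|A ∖ B| = 0): holds.
(c) |A ∩ B| ≤ 12: fails.
(d) |A ∩ B| ≥ 5: holds.

(b), (d)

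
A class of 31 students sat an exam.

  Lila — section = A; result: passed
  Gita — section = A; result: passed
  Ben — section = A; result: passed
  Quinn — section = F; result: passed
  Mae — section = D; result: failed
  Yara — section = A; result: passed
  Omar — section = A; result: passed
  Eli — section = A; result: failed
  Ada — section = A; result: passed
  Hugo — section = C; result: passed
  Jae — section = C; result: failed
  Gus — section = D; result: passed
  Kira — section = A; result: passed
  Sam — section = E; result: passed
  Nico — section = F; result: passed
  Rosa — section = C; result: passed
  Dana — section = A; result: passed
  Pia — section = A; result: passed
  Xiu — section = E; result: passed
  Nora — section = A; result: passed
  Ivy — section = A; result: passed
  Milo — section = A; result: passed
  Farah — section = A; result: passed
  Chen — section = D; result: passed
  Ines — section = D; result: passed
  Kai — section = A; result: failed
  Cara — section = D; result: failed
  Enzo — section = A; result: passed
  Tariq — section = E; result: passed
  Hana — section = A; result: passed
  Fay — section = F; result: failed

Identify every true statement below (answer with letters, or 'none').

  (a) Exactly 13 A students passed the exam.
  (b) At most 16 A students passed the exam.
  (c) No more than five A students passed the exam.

(b)

|A| = 17, |A ∩ B| = 15, |A ∖ B| = 2.
(a) |A ∩ B| = 13: fails.
(b) |A ∩ B| ≤ 16: holds.
(c) |A ∩ B| ≤ 5: fails.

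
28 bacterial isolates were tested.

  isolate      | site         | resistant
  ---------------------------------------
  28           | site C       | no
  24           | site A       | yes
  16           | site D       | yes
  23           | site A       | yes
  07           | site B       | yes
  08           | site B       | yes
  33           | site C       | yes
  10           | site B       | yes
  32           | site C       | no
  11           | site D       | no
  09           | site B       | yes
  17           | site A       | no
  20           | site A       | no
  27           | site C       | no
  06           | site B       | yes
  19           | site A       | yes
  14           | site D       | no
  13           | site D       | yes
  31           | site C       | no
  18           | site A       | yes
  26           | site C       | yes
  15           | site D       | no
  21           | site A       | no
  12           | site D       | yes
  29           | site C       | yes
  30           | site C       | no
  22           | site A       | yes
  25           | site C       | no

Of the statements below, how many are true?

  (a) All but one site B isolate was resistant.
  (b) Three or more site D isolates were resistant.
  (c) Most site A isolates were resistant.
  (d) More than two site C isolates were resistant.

3

(a) site B: |A| = 5, |A ∩ B| = 5; needs |A ∖ B| = 1 — false.
(b) site D: |A| = 6, |A ∩ B| = 3; needs |A ∩ B| ≥ 3 — true.
(c) site A: |A| = 8, |A ∩ B| = 5; needs |A ∩ B| > |A ∖ B| — true.
(d) site C: |A| = 9, |A ∩ B| = 3; needs |A ∩ B| > 2 — true.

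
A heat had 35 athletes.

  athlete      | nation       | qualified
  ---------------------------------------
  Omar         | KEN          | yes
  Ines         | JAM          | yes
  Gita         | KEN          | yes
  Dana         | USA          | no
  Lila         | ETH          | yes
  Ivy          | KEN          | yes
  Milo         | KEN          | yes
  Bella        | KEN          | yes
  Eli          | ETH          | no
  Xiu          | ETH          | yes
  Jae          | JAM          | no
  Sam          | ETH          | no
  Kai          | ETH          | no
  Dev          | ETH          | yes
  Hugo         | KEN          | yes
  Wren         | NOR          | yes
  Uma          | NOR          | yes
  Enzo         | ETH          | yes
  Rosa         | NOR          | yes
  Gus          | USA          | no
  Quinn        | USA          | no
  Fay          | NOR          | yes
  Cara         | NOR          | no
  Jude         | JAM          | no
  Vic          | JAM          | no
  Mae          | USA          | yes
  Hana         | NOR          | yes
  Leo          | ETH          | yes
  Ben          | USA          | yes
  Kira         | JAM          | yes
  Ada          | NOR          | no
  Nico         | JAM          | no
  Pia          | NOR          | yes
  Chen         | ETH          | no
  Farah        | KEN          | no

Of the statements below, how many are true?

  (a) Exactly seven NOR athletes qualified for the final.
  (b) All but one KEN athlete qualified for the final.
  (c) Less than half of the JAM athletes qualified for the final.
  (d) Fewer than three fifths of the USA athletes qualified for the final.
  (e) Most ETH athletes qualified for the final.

(a) NOR: |A| = 8, |A ∩ B| = 6; needs |A ∩ B| = 7 — false.
(b) KEN: |A| = 7, |A ∩ B| = 6; needs |A ∖ B| = 1 — true.
(c) JAM: |A| = 6, |A ∩ B| = 2; needs |A ∩ B| < |A ∖ B| — true.
(d) USA: |A| = 5, |A ∩ B| = 2; needs |A ∩ B| / |A| < 3/5 — true.
(e) ETH: |A| = 9, |A ∩ B| = 5; needs |A ∩ B| > |A ∖ B| — true.

4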